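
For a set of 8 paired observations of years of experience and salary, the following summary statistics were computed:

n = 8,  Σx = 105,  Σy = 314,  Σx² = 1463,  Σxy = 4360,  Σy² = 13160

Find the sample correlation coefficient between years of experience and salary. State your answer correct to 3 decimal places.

0.897

Sxx = Σx² − (Σx)²/n = 1463 − 1378.125 = 84.875
Sxy = Σxy − (Σx)(Σy)/n = 4360 − 4121.25 = 238.75
Syy = Σy² − (Σy)²/n = 13160 − 12324.5 = 835.5
r = Sxy/√(Sxx·Syy) = 238.75/√(70913.0625) = 238.75/266.295067 = 0.896562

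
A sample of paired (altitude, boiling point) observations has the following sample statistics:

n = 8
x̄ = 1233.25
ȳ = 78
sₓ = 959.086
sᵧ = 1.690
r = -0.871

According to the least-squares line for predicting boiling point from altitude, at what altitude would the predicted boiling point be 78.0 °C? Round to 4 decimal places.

1233.2500

b = r · sᵧ/sₓ = -0.871 · 1.69/959.086 = -0.001535
a = ȳ − b·x̄ = 78 − (-0.001535)·1233.25 = 79.892773
Set a + b·x = 78.0: x = (78.0 − 79.892773) / (-0.001535) = 1233.25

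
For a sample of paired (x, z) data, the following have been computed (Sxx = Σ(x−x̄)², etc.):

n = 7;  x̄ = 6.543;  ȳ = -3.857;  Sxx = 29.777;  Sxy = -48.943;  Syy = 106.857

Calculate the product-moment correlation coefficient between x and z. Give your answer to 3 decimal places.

-0.868

r = Sxy/√(Sxx·Syy) = -48.943/√(3181.880889) = -48.943/56.408163 = -0.867658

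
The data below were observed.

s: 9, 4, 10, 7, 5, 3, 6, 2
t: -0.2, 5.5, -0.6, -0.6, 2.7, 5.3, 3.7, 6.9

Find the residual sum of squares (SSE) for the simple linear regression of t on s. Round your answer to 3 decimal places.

n = 8, Σx = 46, Σy = 22.7, Σxy = 75.4, Σx² = 320, Σy² = 127.69
Sxx = Σx² − (Σx)²/n = 320 − 264.5 = 55.5
Sxy = Σxy − (Σx)(Σy)/n = 75.4 − 130.525 = -55.125
Syy = Σy² − (Σy)²/n = 127.69 − 64.41125 = 63.27875
b = Sxy/Sxx = -55.125/55.5 = -0.993243
SSE = Syy − b·Sxy = 63.27875 − (-0.993243)·(-55.125) = 8.526216

8.526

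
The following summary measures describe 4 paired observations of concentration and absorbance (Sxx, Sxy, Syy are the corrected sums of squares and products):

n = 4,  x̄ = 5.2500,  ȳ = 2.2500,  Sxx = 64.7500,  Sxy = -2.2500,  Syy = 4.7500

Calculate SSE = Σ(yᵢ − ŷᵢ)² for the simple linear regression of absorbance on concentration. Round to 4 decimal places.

b = Sxy/Sxx = -2.25/64.75 = -0.034749
SSE = Syy − b·Sxy = 4.75 − (-0.034749)·(-2.25) = 4.671815

4.6718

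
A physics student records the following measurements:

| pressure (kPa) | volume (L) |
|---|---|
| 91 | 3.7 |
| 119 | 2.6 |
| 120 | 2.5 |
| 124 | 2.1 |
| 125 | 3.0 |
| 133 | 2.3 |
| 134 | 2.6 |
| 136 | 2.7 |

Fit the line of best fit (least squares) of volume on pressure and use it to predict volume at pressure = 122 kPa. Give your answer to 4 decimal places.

2.7063

n = 8, Σx = 982, Σy = 21.5, Σxy = 2603, Σx² = 121984
Sxx = Σx² − (Σx)²/n = 121984 − 120540.5 = 1443.5
Sxy = Σxy − (Σx)(Σy)/n = 2603 − 2639.125 = -36.125
b = Sxy/Sxx = -36.125/1443.5 = -0.025026
a = ȳ − b·x̄ = 2.6875 − (-0.025026)·122.75 = 5.759439
ŷ(122) = a + b·122 = 5.759439 + (-0.025026)·122 = 2.706269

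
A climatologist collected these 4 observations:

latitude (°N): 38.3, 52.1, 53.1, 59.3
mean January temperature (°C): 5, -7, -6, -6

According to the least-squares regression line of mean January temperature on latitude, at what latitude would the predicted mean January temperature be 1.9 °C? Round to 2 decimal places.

41.47

n = 4, Σx = 202.8, Σy = -14, Σxy = -847.6, Σx² = 10517.4
Sxx = Σx² − (Σx)²/n = 10517.4 − 10281.96 = 235.44
Sxy = Σxy − (Σx)(Σy)/n = -847.6 − (-709.8) = -137.8
b = Sxy/Sxx = -137.8/235.44 = -0.585287
a = ȳ − b·x̄ = -3.5 − (-0.585287)·50.7 = 26.174057
Set a + b·x = 1.9: x = (1.9 − 26.174057) / (-0.585287) = 41.473759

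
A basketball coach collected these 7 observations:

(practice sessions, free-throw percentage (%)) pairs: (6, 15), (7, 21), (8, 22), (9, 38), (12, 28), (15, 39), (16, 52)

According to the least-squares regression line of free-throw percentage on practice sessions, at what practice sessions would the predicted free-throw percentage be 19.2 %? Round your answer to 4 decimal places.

n = 7, Σx = 73, Σy = 215, Σxy = 2508, Σx² = 855
Sxx = Σx² − (Σx)²/n = 855 − 761.285714 = 93.714286
Sxy = Σxy − (Σx)(Σy)/n = 2508 − 2242.142857 = 265.857143
b = Sxy/Sxx = 265.857143/93.714286 = 2.836890
a = ȳ − b·x̄ = 30.714286 − 2.836890·10.428571 = 1.129573
Set a + b·x = 19.2: x = (19.2 − 1.129573) / 2.836890 = 6.369801

6.3698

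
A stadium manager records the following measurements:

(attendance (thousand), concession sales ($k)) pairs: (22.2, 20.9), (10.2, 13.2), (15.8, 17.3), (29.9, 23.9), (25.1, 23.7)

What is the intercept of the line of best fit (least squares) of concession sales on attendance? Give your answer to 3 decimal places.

7.949

n = 5, Σx = 103.2, Σy = 99, Σxy = 2181.44, Σx² = 2370.54
Sxx = Σx² − (Σx)²/n = 2370.54 − 2130.048 = 240.492
Sxy = Σxy − (Σx)(Σy)/n = 2181.44 − 2043.36 = 138.08
b = Sxy/Sxx = 138.08/240.492 = 0.574156
a = ȳ − b·x̄ = 19.8 − 0.574156·20.64 = 7.949414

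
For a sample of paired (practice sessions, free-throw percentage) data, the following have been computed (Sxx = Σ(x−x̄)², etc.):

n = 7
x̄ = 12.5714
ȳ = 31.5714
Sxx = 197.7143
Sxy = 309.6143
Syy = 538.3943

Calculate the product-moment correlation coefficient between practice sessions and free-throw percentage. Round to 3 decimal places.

0.949

r = Sxy/√(Sxx·Syy) = 309.6143/√(106448.252148) = 309.6143/326.264083 = 0.948968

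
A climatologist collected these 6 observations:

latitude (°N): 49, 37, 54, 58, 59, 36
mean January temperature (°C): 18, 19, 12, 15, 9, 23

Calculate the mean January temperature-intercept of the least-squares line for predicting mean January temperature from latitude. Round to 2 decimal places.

n = 6, Σx = 293, Σy = 96, Σxy = 4462, Σx² = 14827
Sxx = Σx² − (Σx)²/n = 14827 − 14308.166667 = 518.833333
Sxy = Σxy − (Σx)(Σy)/n = 4462 − 4688 = -226
b = Sxy/Sxx = -226/518.833333 = -0.435593
a = ȳ − b·x̄ = 16 − (-0.435593)·48.833333 = 37.271442

37.27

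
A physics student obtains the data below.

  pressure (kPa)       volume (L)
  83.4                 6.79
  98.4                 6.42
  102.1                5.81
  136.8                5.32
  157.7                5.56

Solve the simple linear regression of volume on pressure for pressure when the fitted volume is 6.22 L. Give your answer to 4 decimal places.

101.4513

n = 5, Σx = 578.4, Σy = 29.9, Σxy = 3395.803, Σx² = 70646.06
Sxx = Σx² − (Σx)²/n = 70646.06 − 66909.312 = 3736.748
Sxy = Σxy − (Σx)(Σy)/n = 3395.803 − 3458.832 = -63.029
b = Sxy/Sxx = -63.029/3736.748 = -0.016867
a = ȳ − b·x̄ = 5.98 − (-0.016867)·115.68 = 7.931214
Set a + b·x = 6.22: x = (6.22 − 7.931214) / (-0.016867) = 101.451319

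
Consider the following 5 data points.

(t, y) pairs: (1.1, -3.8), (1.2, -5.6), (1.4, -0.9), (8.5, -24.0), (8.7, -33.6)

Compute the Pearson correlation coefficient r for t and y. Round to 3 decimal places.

n = 5, Σx = 20.9, Σy = -67.9, Σxy = -508.48, Σx² = 152.55, Σy² = 1751.57
Sxx = Σx² − (Σx)²/n = 152.55 − 87.362 = 65.188
Sxy = Σxy − (Σx)(Σy)/n = -508.48 − (-283.822) = -224.658
Syy = Σy² − (Σy)²/n = 1751.57 − 922.082 = 829.488
r = Sxy/√(Sxx·Syy) = -224.658/√(54072.663744) = -224.658/232.535296 = -0.966124

-0.966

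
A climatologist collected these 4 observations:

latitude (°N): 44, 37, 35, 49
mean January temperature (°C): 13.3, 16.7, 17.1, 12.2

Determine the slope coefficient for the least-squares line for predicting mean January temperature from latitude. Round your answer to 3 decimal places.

n = 4, Σx = 165, Σy = 59.3, Σxy = 2399.4, Σx² = 6931
Sxx = Σx² − (Σx)²/n = 6931 − 6806.25 = 124.75
Sxy = Σxy − (Σx)(Σy)/n = 2399.4 − 2446.125 = -46.725
b = Sxy/Sxx = -46.725/124.75 = -0.374549

-0.375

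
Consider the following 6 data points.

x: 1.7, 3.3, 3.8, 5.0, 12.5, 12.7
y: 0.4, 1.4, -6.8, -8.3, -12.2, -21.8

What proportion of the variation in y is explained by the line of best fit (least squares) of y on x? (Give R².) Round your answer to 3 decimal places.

n = 6, Σx = 39, Σy = -47.3, Σxy = -491.4, Σx² = 370.76, Σy² = 741.33
Sxx = Σx² − (Σx)²/n = 370.76 − 253.5 = 117.26
Sxy = Σxy − (Σx)(Σy)/n = -491.4 − (-307.45) = -183.95
Syy = Σy² − (Σy)²/n = 741.33 − 372.881667 = 368.448333
R² = Sxy²/(Sxx·Syy) = (-183.95)²/(117.26·368.448333) = 0.783201

0.783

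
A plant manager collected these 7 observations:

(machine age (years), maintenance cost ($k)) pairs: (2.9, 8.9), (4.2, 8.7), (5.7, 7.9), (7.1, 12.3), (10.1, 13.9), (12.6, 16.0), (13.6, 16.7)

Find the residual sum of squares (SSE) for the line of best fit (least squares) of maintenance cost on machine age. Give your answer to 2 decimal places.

7.25

n = 7, Σx = 56.2, Σy = 84.4, Σxy = 763.82, Σx² = 554.68, Σy² = 1096.7
Sxx = Σx² − (Σx)²/n = 554.68 − 451.205714 = 103.474286
Sxy = Σxy − (Σx)(Σy)/n = 763.82 − 677.611429 = 86.208571
Syy = Σy² − (Σy)²/n = 1096.7 − 1017.622857 = 79.077143
b = Sxy/Sxx = 86.208571/103.474286 = 0.833140
SSE = Syy − b·Sxy = 79.077143 − 0.833140·86.208571 = 7.253329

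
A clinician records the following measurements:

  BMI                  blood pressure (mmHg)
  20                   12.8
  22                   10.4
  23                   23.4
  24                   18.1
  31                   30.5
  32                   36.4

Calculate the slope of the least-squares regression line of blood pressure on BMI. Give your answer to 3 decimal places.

1.896

n = 6, Σx = 152, Σy = 131.6, Σxy = 3567.7, Σx² = 3974
Sxx = Σx² − (Σx)²/n = 3974 − 3850.666667 = 123.333333
Sxy = Σxy − (Σx)(Σy)/n = 3567.7 − 3333.866667 = 233.833333
b = Sxy/Sxx = 233.833333/123.333333 = 1.895946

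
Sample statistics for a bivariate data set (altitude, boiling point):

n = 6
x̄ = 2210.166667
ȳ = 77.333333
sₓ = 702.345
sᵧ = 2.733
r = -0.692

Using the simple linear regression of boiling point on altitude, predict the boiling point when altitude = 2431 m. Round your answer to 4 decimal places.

76.7387

b = r · sᵧ/sₓ = -0.692 · 2.733/702.345 = -0.002693
a = ȳ − b·x̄ = 77.333333 − (-0.002693)·2210.166667 = 83.284748
ŷ(2431) = a + b·2431 = 83.284748 + (-0.002693)·2431 = 76.738685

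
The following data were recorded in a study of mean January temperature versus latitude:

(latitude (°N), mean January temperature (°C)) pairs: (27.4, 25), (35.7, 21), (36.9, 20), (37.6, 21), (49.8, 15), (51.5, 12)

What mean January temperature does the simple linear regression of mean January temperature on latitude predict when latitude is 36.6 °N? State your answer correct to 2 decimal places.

20.62

n = 6, Σx = 238.9, Σy = 114, Σxy = 4327.3, Σx² = 9932.91
Sxx = Σx² − (Σx)²/n = 9932.91 − 9512.201667 = 420.708333
Sxy = Σxy − (Σx)(Σy)/n = 4327.3 − 4539.1 = -211.8
b = Sxy/Sxx = -211.8/420.708333 = -0.503437
a = ȳ − b·x̄ = 19 − (-0.503437)·39.816667 = 39.045170
ŷ(36.6) = a + b·36.6 = 39.045170 + (-0.503437)·36.6 = 20.619388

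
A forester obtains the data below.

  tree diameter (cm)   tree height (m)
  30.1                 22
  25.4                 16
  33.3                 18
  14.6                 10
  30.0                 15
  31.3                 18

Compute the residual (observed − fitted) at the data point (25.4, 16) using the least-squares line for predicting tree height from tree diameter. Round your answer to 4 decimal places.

0.4711

n = 6, Σx = 164.7, Σy = 99, Σxy = 2827.4, Σx² = 4752.91
Sxx = Σx² − (Σx)²/n = 4752.91 − 4521.015 = 231.895
Sxy = Σxy − (Σx)(Σy)/n = 2827.4 − 2717.55 = 109.85
b = Sxy/Sxx = 109.85/231.895 = 0.473706
a = ȳ − b·x̄ = 16.5 − 0.473706·27.45 = 3.496777
ŷ(25.4) = 3.496777 + 0.473706·25.4 = 15.528903
residual = y − ŷ = 16 − 15.528903 = 0.471097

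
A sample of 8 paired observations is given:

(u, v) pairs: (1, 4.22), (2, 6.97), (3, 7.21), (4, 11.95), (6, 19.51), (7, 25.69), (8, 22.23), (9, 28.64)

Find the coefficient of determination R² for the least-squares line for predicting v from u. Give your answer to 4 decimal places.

n = 8, Σx = 40, Σy = 126.42, Σxy = 820.08, Σx² = 260, Σy² = 2616.2146
Sxx = Σx² − (Σx)²/n = 260 − 200 = 60
Sxy = Σxy − (Σx)(Σy)/n = 820.08 − 632.1 = 187.98
Syy = Σy² − (Σy)²/n = 2616.2146 − 1997.75205 = 618.46255
R² = Sxy²/(Sxx·Syy) = (187.98)²/(60·618.46255) = 0.952267

0.9523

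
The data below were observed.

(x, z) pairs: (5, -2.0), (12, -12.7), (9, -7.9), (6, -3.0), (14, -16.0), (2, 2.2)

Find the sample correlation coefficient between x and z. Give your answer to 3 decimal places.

n = 6, Σx = 48, Σy = -39.4, Σxy = -471.1, Σx² = 486, Σy² = 497.54
Sxx = Σx² − (Σx)²/n = 486 − 384 = 102
Sxy = Σxy − (Σx)(Σy)/n = -471.1 − (-315.2) = -155.9
Syy = Σy² − (Σy)²/n = 497.54 − 258.726667 = 238.813333
r = Sxy/√(Sxx·Syy) = -155.9/√(24358.96) = -155.9/156.073572 = -0.998888

-0.999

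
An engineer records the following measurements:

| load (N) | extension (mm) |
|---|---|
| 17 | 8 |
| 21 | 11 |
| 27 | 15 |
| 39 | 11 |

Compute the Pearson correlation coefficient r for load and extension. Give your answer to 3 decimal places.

0.375

n = 4, Σx = 104, Σy = 45, Σxy = 1201, Σx² = 2980, Σy² = 531
Sxx = Σx² − (Σx)²/n = 2980 − 2704 = 276
Sxy = Σxy − (Σx)(Σy)/n = 1201 − 1170 = 31
Syy = Σy² − (Σy)²/n = 531 − 506.25 = 24.75
r = Sxy/√(Sxx·Syy) = 31/√(6831) = 31/82.649864 = 0.375076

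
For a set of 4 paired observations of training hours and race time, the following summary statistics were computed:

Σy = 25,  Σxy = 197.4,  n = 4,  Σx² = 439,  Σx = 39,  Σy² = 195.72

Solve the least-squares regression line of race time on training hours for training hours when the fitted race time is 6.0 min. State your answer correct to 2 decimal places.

Sxx = Σx² − (Σx)²/n = 439 − 380.25 = 58.75
Sxy = Σxy − (Σx)(Σy)/n = 197.4 − 243.75 = -46.35
b = Sxy/Sxx = -46.35/58.75 = -0.788936
a = ȳ − b·x̄ = 6.25 − (-0.788936)·9.75 = 13.942128
Set a + b·x = 6.0: x = (6.0 − 13.942128) / (-0.788936) = 10.066882

10.07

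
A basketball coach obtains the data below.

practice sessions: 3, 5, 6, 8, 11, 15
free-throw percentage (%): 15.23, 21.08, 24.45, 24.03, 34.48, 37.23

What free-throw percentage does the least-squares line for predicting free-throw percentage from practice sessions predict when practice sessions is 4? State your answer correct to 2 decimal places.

18.76

n = 6, Σx = 48, Σy = 156.5, Σxy = 1427.76, Σx² = 480
Sxx = Σx² − (Σx)²/n = 480 − 384 = 96
Sxy = Σxy − (Σx)(Σy)/n = 1427.76 − 1252 = 175.76
b = Sxy/Sxx = 175.76/96 = 1.830833
a = ȳ − b·x̄ = 26.083333 − 1.830833·8 = 11.436667
ŷ(4) = a + b·4 = 11.436667 + 1.830833·4 = 18.76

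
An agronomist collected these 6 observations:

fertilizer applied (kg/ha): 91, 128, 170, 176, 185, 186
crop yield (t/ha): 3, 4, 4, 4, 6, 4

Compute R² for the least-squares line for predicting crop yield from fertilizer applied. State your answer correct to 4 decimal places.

n = 6, Σx = 936, Σy = 25, Σxy = 4023, Σx² = 153362, Σy² = 109
Sxx = Σx² − (Σx)²/n = 153362 − 146016 = 7346
Sxy = Σxy − (Σx)(Σy)/n = 4023 − 3900 = 123
Syy = Σy² − (Σy)²/n = 109 − 104.166667 = 4.833333
R² = Sxy²/(Sxx·Syy) = (123)²/(7346·4.833333) = 0.426101

0.4261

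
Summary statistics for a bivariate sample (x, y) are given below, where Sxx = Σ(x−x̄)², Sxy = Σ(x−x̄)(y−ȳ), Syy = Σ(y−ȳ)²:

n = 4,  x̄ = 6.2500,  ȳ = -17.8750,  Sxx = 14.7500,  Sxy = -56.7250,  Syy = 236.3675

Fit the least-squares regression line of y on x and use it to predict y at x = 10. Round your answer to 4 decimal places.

-32.2966

b = Sxy/Sxx = -56.725/14.75 = -3.845763
a = ȳ − b·x̄ = -17.875 − (-3.845763)·6.25 = 6.161017
ŷ(10) = a + b·10 = 6.161017 + (-3.845763)·10 = -32.296610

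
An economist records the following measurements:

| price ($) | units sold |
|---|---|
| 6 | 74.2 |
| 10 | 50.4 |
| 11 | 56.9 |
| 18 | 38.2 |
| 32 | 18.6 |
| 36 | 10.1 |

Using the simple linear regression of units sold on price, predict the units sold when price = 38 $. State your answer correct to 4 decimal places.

5.2731

n = 6, Σx = 113, Σy = 248.4, Σxy = 3221.5, Σx² = 2901
Sxx = Σx² − (Σx)²/n = 2901 − 2128.166667 = 772.833333
Sxy = Σxy − (Σx)(Σy)/n = 3221.5 − 4678.2 = -1456.7
b = Sxy/Sxx = -1456.7/772.833333 = -1.884882
a = ȳ − b·x̄ = 41.4 − (-1.884882)·18.833333 = 76.898620
ŷ(38) = a + b·38 = 76.898620 + (-1.884882)·38 = 5.273086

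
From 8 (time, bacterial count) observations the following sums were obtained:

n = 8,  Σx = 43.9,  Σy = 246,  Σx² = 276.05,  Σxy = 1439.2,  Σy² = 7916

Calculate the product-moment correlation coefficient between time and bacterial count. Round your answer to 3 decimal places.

Sxx = Σx² − (Σx)²/n = 276.05 − 240.90125 = 35.14875
Sxy = Σxy − (Σx)(Σy)/n = 1439.2 − 1349.925 = 89.275
Syy = Σy² − (Σy)²/n = 7916 − 7564.5 = 351.5
r = Sxy/√(Sxx·Syy) = 89.275/√(12354.785625) = 89.275/111.152083 = 0.803179

0.803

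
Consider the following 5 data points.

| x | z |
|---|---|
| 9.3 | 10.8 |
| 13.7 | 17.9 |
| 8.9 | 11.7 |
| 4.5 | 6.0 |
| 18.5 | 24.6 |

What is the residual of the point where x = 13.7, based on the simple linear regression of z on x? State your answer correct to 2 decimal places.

n = 5, Σx = 54.9, Σy = 71, Σxy = 931.9, Σx² = 715.89
Sxx = Σx² − (Σx)²/n = 715.89 − 602.802 = 113.088
Sxy = Σxy − (Σx)(Σy)/n = 931.9 − 779.58 = 152.32
b = Sxy/Sxx = 152.32/113.088 = 1.346916
a = ȳ − b·x̄ = 14.2 − 1.346916·10.98 = -0.589134
ŷ(13.7) = -0.589134 + 1.346916·13.7 = 17.863611
residual = y − ŷ = 17.9 − 17.863611 = 0.036389

0.04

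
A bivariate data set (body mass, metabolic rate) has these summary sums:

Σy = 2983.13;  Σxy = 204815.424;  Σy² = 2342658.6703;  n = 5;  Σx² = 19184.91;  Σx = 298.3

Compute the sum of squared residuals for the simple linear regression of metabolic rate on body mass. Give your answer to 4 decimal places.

Sxx = Σx² − (Σx)²/n = 19184.91 − 17796.578 = 1388.332
Sxy = Σxy − (Σx)(Σy)/n = 204815.424 − 177973.5358 = 26841.8882
Syy = Σy² − (Σy)²/n = 2342658.6703 − 1779812.91938 = 562845.75092
b = Sxy/Sxx = 26841.8882/1388.332 = 19.333912
SSE = Syy − b·Sxy = 562845.75092 − 19.333912·26841.8882 = 43887.056500

43887.0565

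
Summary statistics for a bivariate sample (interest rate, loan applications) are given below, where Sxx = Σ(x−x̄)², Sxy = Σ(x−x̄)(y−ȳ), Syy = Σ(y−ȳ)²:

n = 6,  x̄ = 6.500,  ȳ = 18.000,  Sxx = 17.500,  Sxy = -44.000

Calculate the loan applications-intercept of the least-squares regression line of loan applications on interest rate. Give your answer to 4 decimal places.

b = Sxy/Sxx = -44/17.5 = -2.514286
a = ȳ − b·x̄ = 18 − (-2.514286)·6.5 = 34.342857

34.3429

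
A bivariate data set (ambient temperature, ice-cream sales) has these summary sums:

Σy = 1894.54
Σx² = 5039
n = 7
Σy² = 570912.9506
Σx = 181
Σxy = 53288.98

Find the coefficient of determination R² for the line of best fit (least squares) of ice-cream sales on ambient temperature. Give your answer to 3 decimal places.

Sxx = Σx² − (Σx)²/n = 5039 − 4680.142857 = 358.857143
Sxy = Σxy − (Σx)(Σy)/n = 53288.98 − 48987.391429 = 4301.588571
Syy = Σy² − (Σy)²/n = 570912.9506 − 512754.544514 = 58158.406086
R² = Sxy²/(Sxx·Syy) = (4301.588571)²/(358.857143·58158.406086) = 0.886592

0.887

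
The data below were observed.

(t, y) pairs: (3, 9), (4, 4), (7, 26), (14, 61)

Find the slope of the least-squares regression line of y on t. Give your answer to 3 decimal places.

5.122

n = 4, Σx = 28, Σy = 100, Σxy = 1079, Σx² = 270
Sxx = Σx² − (Σx)²/n = 270 − 196 = 74
Sxy = Σxy − (Σx)(Σy)/n = 1079 − 700 = 379
b = Sxy/Sxx = 379/74 = 5.121622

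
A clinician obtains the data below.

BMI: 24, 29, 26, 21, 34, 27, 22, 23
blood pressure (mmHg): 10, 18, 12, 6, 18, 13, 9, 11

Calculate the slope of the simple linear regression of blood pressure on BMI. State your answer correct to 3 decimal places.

n = 8, Σx = 206, Σy = 97, Σxy = 2614, Σx² = 5432
Sxx = Σx² − (Σx)²/n = 5432 − 5304.5 = 127.5
Sxy = Σxy − (Σx)(Σy)/n = 2614 − 2497.75 = 116.25
b = Sxy/Sxx = 116.25/127.5 = 0.911765

0.912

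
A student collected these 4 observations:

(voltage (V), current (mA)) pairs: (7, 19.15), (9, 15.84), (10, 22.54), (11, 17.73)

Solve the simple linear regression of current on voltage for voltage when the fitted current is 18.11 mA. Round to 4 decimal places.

2.2797

n = 4, Σx = 37, Σy = 75.26, Σxy = 697.04, Σx² = 351
Sxx = Σx² − (Σx)²/n = 351 − 342.25 = 8.75
Sxy = Σxy − (Σx)(Σy)/n = 697.04 − 696.155 = 0.885
b = Sxy/Sxx = 0.885/8.75 = 0.101143
a = ȳ − b·x̄ = 18.815 − 0.101143·9.25 = 17.879429
Set a + b·x = 18.11: x = (18.11 − 17.879429) / 0.101143 = 2.279661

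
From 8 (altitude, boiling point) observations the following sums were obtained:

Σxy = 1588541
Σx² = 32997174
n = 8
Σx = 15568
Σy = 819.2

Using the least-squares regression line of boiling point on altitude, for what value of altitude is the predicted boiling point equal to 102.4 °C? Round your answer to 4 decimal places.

1946.0000

Sxx = Σx² − (Σx)²/n = 32997174 − 30295328 = 2701846
Sxy = Σxy − (Σx)(Σy)/n = 1588541 − 1594163.2 = -5622.2
b = Sxy/Sxx = -5622.2/2701846 = -0.002081
a = ȳ − b·x̄ = 102.4 − (-0.002081)·1946 = 106.449380
Set a + b·x = 102.4: x = (102.4 − 106.449380) / (-0.002081) = 1946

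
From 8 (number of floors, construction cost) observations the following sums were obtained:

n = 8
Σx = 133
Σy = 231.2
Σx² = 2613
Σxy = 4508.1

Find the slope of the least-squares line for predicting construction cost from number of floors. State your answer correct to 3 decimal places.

1.653

Sxx = Σx² − (Σx)²/n = 2613 − 2211.125 = 401.875
Sxy = Σxy − (Σx)(Σy)/n = 4508.1 − 3843.7 = 664.4
b = Sxy/Sxx = 664.4/401.875 = 1.653250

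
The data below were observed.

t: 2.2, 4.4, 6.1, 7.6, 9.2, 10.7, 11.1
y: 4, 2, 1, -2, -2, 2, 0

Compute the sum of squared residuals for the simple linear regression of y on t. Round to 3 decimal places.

n = 7, Σx = 51.3, Σy = 5, Σxy = 11.5, Σx² = 441.51, Σy² = 33
Sxx = Σx² − (Σx)²/n = 441.51 − 375.955714 = 65.554286
Sxy = Σxy − (Σx)(Σy)/n = 11.5 − 36.642857 = -25.142857
Syy = Σy² − (Σy)²/n = 33 − 3.571429 = 29.428571
b = Sxy/Sxx = -25.142857/65.554286 = -0.383543
SSE = Syy − b·Sxy = 29.428571 − (-0.383543)·(-25.142857) = 19.785216

19.785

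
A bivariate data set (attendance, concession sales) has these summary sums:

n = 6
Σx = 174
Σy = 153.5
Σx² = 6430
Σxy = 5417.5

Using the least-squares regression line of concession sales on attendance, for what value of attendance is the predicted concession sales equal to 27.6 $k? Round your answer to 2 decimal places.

Sxx = Σx² − (Σx)²/n = 6430 − 5046 = 1384
Sxy = Σxy − (Σx)(Σy)/n = 5417.5 − 4451.5 = 966
b = Sxy/Sxx = 966/1384 = 0.697977
a = ȳ − b·x̄ = 25.583333 − 0.697977·29 = 5.342004
Set a + b·x = 27.6: x = (27.6 − 5.342004) / 0.697977 = 31.889303

31.89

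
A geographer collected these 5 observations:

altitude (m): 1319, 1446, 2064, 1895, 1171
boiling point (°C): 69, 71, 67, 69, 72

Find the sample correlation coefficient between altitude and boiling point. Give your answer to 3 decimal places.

n = 5, Σx = 7895, Σy = 348, Σxy = 547032, Σx² = 13053039, Σy² = 24236
Sxx = Σx² − (Σx)²/n = 13053039 − 12466205 = 586834
Sxy = Σxy − (Σx)(Σy)/n = 547032 − 549492 = -2460
Syy = Σy² − (Σy)²/n = 24236 − 24220.8 = 15.2
r = Sxy/√(Sxx·Syy) = -2460/√(8919876.8) = -2460/2986.616279 = -0.823675

-0.824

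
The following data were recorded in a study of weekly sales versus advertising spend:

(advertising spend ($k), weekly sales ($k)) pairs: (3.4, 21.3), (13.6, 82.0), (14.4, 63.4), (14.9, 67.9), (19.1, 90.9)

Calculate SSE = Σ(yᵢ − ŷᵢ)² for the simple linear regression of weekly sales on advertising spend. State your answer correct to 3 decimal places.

n = 5, Σx = 65.4, Σy = 325.5, Σxy = 4848.48, Σx² = 990.7, Σy² = 24070.47
Sxx = Σx² − (Σx)²/n = 990.7 − 855.432 = 135.268
Sxy = Σxy − (Σx)(Σy)/n = 4848.48 − 4257.54 = 590.94
Syy = Σy² − (Σy)²/n = 24070.47 − 21190.05 = 2880.42
b = Sxy/Sxx = 590.94/135.268 = 4.368661
SSE = Syy − b·Sxy = 2880.42 − 4.368661·590.94 = 298.803627

298.804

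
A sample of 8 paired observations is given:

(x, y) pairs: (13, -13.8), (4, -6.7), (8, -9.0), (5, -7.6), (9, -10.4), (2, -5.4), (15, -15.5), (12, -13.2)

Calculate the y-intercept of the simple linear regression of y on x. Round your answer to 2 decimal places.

-3.52

n = 8, Σx = 68, Σy = -81.6, Σxy = -811.5, Σx² = 728
Sxx = Σx² − (Σx)²/n = 728 − 578 = 150
Sxy = Σxy − (Σx)(Σy)/n = -811.5 − (-693.6) = -117.9
b = Sxy/Sxx = -117.9/150 = -0.786
a = ȳ − b·x̄ = -10.2 − (-0.786)·8.5 = -3.519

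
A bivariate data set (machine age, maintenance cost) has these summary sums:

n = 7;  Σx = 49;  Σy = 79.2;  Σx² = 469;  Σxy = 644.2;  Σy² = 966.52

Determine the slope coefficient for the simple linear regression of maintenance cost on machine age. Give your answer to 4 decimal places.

Sxx = Σx² − (Σx)²/n = 469 − 343 = 126
Sxy = Σxy − (Σx)(Σy)/n = 644.2 − 554.4 = 89.8
b = Sxy/Sxx = 89.8/126 = 0.712698

0.7127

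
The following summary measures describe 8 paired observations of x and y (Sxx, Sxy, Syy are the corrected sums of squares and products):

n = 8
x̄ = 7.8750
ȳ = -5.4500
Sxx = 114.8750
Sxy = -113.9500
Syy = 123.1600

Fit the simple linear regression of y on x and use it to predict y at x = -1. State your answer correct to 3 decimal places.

b = Sxy/Sxx = -113.95/114.875 = -0.991948
a = ȳ − b·x̄ = -5.45 − (-0.991948)·7.875 = 2.361589
ŷ(-1) = a + b·-1 = 2.361589 + (-0.991948)·(-1) = 3.353536

3.354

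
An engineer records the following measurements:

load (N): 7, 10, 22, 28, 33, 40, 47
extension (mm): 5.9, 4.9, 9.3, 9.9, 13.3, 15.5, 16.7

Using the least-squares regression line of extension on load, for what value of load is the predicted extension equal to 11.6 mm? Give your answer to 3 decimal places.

n = 7, Σx = 187, Σy = 75.5, Σxy = 2415.9, Σx² = 6315
Sxx = Σx² − (Σx)²/n = 6315 − 4995.571429 = 1319.428571
Sxy = Σxy − (Σx)(Σy)/n = 2415.9 − 2016.928571 = 398.971429
b = Sxy/Sxx = 398.971429/1319.428571 = 0.302382
a = ȳ − b·x̄ = 10.785714 − 0.302382·26.714286 = 2.707796
Set a + b·x = 11.6: x = (11.6 − 2.707796) / 0.302382 = 29.407190

29.407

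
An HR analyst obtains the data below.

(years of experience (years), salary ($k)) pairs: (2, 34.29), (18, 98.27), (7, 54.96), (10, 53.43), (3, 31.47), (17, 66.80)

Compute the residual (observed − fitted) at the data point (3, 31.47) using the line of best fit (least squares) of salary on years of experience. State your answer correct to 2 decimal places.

-3.80

n = 6, Σx = 57, Σy = 339.22, Σxy = 3986.47, Σx² = 775
Sxx = Σx² − (Σx)²/n = 775 − 541.5 = 233.5
Sxy = Σxy − (Σx)(Σy)/n = 3986.47 − 3222.59 = 763.88
b = Sxy/Sxx = 763.88/233.5 = 3.271435
a = ȳ − b·x̄ = 56.536667 − 3.271435·9.5 = 25.458037
ŷ(3) = 25.458037 + 3.271435·3 = 35.272341
residual = y − ŷ = 31.47 − 35.272341 = -3.802341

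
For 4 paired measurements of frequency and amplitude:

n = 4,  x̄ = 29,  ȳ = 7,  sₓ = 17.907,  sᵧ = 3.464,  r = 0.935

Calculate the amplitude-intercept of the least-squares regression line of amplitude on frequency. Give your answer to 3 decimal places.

1.755

b = r · sᵧ/sₓ = 0.935 · 3.464/17.907 = 0.180870
a = ȳ − b·x̄ = 7 − 0.180870·29 = 1.754769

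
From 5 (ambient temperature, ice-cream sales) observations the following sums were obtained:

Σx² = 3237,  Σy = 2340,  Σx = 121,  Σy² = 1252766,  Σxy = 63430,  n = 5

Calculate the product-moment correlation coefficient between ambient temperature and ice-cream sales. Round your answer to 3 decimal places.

0.975

Sxx = Σx² − (Σx)²/n = 3237 − 2928.2 = 308.8
Sxy = Σxy − (Σx)(Σy)/n = 63430 − 56628 = 6802
Syy = Σy² − (Σy)²/n = 1252766 − 1095120 = 157646
r = Sxy/√(Sxx·Syy) = 6802/√(48681084.8) = 6802/6977.183157 = 0.974892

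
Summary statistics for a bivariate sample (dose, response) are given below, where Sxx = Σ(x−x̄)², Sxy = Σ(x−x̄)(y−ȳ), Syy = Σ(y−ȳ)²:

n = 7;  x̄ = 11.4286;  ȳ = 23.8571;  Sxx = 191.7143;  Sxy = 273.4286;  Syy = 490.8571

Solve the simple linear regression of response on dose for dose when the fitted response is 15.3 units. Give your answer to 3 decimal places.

5.429

b = Sxy/Sxx = 273.4286/191.7143 = 1.426230
a = ȳ − b·x̄ = 23.8571 − 1.426230·11.4286 = 7.557293
Set a + b·x = 15.3: x = (15.3 − 7.557293) / 1.426230 = 5.428794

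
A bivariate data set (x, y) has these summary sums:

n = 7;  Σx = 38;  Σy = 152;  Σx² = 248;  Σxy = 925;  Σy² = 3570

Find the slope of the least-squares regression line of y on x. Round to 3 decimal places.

2.394

Sxx = Σx² − (Σx)²/n = 248 − 206.285714 = 41.714286
Sxy = Σxy − (Σx)(Σy)/n = 925 − 825.142857 = 99.857143
b = Sxy/Sxx = 99.857143/41.714286 = 2.393836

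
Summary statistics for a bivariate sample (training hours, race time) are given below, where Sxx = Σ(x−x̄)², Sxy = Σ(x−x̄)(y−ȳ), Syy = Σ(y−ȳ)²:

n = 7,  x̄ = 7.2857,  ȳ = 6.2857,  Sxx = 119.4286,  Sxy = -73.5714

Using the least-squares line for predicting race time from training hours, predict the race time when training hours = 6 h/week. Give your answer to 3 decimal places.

7.078

b = Sxy/Sxx = -73.5714/119.4286 = -0.616028
a = ȳ − b·x̄ = 6.2857 − (-0.616028)·7.2857 = 10.773898
ŷ(6) = a + b·6 = 10.773898 + (-0.616028)·6 = 7.077728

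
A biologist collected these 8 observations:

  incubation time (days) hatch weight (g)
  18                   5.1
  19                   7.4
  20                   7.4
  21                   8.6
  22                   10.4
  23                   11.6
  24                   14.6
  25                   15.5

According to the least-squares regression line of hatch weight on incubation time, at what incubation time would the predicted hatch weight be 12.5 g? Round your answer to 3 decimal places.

n = 8, Σx = 172, Σy = 80.6, Σxy = 1794.5, Σx² = 3740
Sxx = Σx² − (Σx)²/n = 3740 − 3698 = 42
Sxy = Σxy − (Σx)(Σy)/n = 1794.5 − 1732.9 = 61.6
b = Sxy/Sxx = 61.6/42 = 1.466667
a = ȳ − b·x̄ = 10.075 − 1.466667·21.5 = -21.458333
Set a + b·x = 12.5: x = (12.5 − (-21.458333)) / 1.466667 = 23.153409

23.153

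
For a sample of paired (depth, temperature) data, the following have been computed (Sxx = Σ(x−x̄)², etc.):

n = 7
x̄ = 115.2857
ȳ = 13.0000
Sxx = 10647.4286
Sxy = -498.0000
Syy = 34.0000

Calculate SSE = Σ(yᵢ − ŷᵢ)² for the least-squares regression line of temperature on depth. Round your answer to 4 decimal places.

10.7076

b = Sxy/Sxx = -498/10647.4286 = -0.046772
SSE = Syy − b·Sxy = 34 − (-0.046772)·(-498) = 10.707616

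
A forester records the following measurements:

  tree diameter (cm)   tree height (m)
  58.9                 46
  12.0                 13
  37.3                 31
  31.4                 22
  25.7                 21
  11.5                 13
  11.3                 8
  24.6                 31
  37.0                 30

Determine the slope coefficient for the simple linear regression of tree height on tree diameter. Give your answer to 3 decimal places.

n = 9, Σx = 249.7, Σy = 215, Σxy = 7364.7, Σx² = 8885.05
Sxx = Σx² − (Σx)²/n = 8885.05 − 6927.787778 = 1957.262222
Sxy = Σxy − (Σx)(Σy)/n = 7364.7 − 5965.055556 = 1399.644444
b = Sxy/Sxx = 1399.644444/1957.262222 = 0.715103

0.715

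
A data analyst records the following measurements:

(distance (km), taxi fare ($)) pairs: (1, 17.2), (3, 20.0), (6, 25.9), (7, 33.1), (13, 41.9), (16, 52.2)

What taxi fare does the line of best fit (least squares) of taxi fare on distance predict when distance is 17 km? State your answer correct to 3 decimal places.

53.204

n = 6, Σx = 46, Σy = 190.3, Σxy = 1844.2, Σx² = 520
Sxx = Σx² − (Σx)²/n = 520 − 352.666667 = 167.333333
Sxy = Σxy − (Σx)(Σy)/n = 1844.2 − 1458.966667 = 385.233333
b = Sxy/Sxx = 385.233333/167.333333 = 2.302191
a = ȳ − b·x̄ = 31.716667 − 2.302191·7.666667 = 14.066534
ŷ(17) = a + b·17 = 14.066534 + 2.302191·17 = 53.203785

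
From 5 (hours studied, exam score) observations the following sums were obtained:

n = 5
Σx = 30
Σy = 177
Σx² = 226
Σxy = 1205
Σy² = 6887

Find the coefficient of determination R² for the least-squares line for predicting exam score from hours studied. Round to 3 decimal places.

Sxx = Σx² − (Σx)²/n = 226 − 180 = 46
Sxy = Σxy − (Σx)(Σy)/n = 1205 − 1062 = 143
Syy = Σy² − (Σy)²/n = 6887 − 6265.8 = 621.2
R² = Sxy²/(Sxx·Syy) = (143)²/(46·621.2) = 0.715621

0.716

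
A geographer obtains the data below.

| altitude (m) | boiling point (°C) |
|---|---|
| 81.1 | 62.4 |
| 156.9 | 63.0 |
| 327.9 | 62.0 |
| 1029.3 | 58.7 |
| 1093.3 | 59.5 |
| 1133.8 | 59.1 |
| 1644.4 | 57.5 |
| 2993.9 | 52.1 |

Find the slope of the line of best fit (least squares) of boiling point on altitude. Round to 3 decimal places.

-0.004

n = 8, Σx = 8460.6, Σy = 474.3, Σxy = 478289.17, Σx² = 15346467.62
Sxx = Σx² − (Σx)²/n = 15346467.62 − 8947719.045 = 6398748.575
Sxy = Σxy − (Σx)(Σy)/n = 478289.17 − 501607.8225 = -23318.6525
b = Sxy/Sxx = -23318.6525/6398748.575 = -0.003644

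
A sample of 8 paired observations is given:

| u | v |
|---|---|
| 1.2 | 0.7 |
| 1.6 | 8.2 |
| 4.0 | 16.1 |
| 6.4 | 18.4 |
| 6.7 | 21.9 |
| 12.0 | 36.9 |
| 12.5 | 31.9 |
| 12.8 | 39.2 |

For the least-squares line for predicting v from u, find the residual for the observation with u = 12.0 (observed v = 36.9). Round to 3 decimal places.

n = 8, Σx = 57.2, Σy = 173.3, Σxy = 1686.16, Σx² = 569.94
Sxx = Σx² − (Σx)²/n = 569.94 − 408.98 = 160.96
Sxy = Σxy − (Σx)(Σy)/n = 1686.16 − 1239.095 = 447.065
b = Sxy/Sxx = 447.065/160.96 = 2.777491
a = ȳ − b·x̄ = 21.6625 − 2.777491·7.15 = 1.803437
ŷ(12.0) = 1.803437 + 2.777491·12 = 35.133333
residual = y − ŷ = 36.9 − 35.133333 = 1.766667

1.767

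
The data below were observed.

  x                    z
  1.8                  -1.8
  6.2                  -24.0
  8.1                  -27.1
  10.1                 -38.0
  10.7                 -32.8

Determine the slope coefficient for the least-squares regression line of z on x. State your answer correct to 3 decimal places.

-3.758

n = 5, Σx = 36.9, Σy = -123.7, Σxy = -1106.31, Σx² = 323.79
Sxx = Σx² − (Σx)²/n = 323.79 − 272.322 = 51.468
Sxy = Σxy − (Σx)(Σy)/n = -1106.31 − (-912.906) = -193.404
b = Sxy/Sxx = -193.404/51.468 = -3.757752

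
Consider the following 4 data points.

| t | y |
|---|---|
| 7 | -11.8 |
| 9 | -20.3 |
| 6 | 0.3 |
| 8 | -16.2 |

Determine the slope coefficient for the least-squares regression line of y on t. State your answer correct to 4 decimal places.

-6.6200

n = 4, Σx = 30, Σy = -48, Σxy = -393.1, Σx² = 230
Sxx = Σx² − (Σx)²/n = 230 − 225 = 5
Sxy = Σxy − (Σx)(Σy)/n = -393.1 − (-360) = -33.1
b = Sxy/Sxx = -33.1/5 = -6.62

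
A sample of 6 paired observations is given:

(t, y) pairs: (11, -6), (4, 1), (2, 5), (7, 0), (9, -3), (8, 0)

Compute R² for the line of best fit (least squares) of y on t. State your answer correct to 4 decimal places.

n = 6, Σx = 41, Σy = -3, Σxy = -79, Σx² = 335, Σy² = 71
Sxx = Σx² − (Σx)²/n = 335 − 280.166667 = 54.833333
Sxy = Σxy − (Σx)(Σy)/n = -79 − (-20.5) = -58.5
Syy = Σy² − (Σy)²/n = 71 − 1.5 = 69.5
R² = Sxy²/(Sxx·Syy) = (-58.5)²/(54.833333·69.5) = 0.898012

0.8980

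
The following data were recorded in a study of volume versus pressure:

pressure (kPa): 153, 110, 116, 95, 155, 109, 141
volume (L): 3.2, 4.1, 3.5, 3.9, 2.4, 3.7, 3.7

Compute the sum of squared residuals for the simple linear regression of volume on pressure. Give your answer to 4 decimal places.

0.7547

n = 7, Σx = 879, Σy = 24.5, Σxy = 3014.1, Σx² = 113777, Σy² = 87.65
Sxx = Σx² − (Σx)²/n = 113777 − 110377.285714 = 3399.714286
Sxy = Σxy − (Σx)(Σy)/n = 3014.1 − 3076.5 = -62.4
Syy = Σy² − (Σy)²/n = 87.65 − 85.75 = 1.9
b = Sxy/Sxx = -62.4/3399.714286 = -0.018354
SSE = Syy − b·Sxy = 1.9 − (-0.018354)·(-62.4) = 0.754680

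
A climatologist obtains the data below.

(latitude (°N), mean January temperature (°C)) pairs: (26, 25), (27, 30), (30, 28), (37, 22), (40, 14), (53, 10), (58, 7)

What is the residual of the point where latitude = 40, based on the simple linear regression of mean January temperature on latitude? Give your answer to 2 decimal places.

n = 7, Σx = 271, Σy = 136, Σxy = 4610, Σx² = 11447
Sxx = Σx² − (Σx)²/n = 11447 − 10491.571429 = 955.428571
Sxy = Σxy − (Σx)(Σy)/n = 4610 − 5265.142857 = -655.142857
b = Sxy/Sxx = -655.142857/955.428571 = -0.685706
a = ȳ − b·x̄ = 19.428571 − (-0.685706)·38.714286 = 45.975179
ŷ(40) = 45.975179 + (-0.685706)·40 = 18.546950
residual = y − ŷ = 14 − 18.546950 = -4.546950

-4.55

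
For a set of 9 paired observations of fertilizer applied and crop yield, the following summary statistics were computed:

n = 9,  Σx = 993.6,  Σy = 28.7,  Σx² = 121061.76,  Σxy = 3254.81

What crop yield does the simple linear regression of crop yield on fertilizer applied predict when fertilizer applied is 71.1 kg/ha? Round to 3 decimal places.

Sxx = Σx² − (Σx)²/n = 121061.76 − 109693.44 = 11368.32
Sxy = Σxy − (Σx)(Σy)/n = 3254.81 − 3168.48 = 86.33
b = Sxy/Sxx = 86.33/11368.32 = 0.007594
a = ȳ − b·x̄ = 3.188889 − 0.007594·110.4 = 2.350521
ŷ(71.1) = a + b·71.1 = 2.350521 + 0.007594·71.1 = 2.890448

2.890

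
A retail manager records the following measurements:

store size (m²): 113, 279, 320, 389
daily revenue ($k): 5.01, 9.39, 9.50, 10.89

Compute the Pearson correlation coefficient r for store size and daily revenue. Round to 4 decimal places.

0.9870

n = 4, Σx = 1101, Σy = 34.79, Σxy = 10462.15, Σx² = 344331, Σy² = 322.1143
Sxx = Σx² − (Σx)²/n = 344331 − 303050.25 = 41280.75
Sxy = Σxy − (Σx)(Σy)/n = 10462.15 − 9575.9475 = 886.2025
Syy = Σy² − (Σy)²/n = 322.1143 − 302.586025 = 19.528275
r = Sxy/√(Sxx·Syy) = 886.2025/√(806141.838206) = 886.2025/897.854018 = 0.987023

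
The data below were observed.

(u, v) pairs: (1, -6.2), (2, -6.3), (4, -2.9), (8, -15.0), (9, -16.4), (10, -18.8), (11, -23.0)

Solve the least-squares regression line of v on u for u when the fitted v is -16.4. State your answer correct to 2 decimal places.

n = 7, Σx = 45, Σy = -88.6, Σxy = -739, Σx² = 387
Sxx = Σx² − (Σx)²/n = 387 − 289.285714 = 97.714286
Sxy = Σxy − (Σx)(Σy)/n = -739 − (-569.571429) = -169.428571
b = Sxy/Sxx = -169.428571/97.714286 = -1.733918
a = ȳ − b·x̄ = -12.657143 − (-1.733918)·6.428571 = -1.510526
Set a + b·x = -16.4: x = (-16.4 − (-1.510526)) / (-1.733918) = 8.587184

8.59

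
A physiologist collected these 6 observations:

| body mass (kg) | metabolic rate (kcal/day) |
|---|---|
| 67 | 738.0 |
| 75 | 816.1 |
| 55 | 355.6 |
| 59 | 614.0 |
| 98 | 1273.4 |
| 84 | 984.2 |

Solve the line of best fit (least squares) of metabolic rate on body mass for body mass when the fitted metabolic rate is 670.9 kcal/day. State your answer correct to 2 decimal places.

66.38

n = 6, Σx = 438, Σy = 4781.3, Σxy = 373903.5, Σx² = 33280
Sxx = Σx² − (Σx)²/n = 33280 − 31974 = 1306
Sxy = Σxy − (Σx)(Σy)/n = 373903.5 − 349034.9 = 24868.6
b = Sxy/Sxx = 24868.6/1306 = 19.041807
a = ȳ − b·x̄ = 796.883333 − 19.041807·73 = -593.168581
Set a + b·x = 670.9: x = (670.9 − (-593.168581)) / 19.041807 = 66.383856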